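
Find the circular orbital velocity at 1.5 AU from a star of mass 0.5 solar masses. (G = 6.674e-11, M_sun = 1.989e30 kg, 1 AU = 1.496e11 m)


v = sqrt(GM/r) = sqrt(6.674e-11 * 9.945e+29 / 2.244e+11) = 17198.2425

17198.2425 m/s


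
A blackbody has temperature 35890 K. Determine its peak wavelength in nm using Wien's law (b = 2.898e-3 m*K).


lam_max = b / T = 2.898e-3 / 35890 = 8.075e-08 m = 80.7467 nm

80.7467 nm


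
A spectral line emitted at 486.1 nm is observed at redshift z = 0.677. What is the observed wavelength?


lam_obs = lam_emit * (1 + z) = 486.1 * (1 + 0.677) = 815.1897

815.1897 nm


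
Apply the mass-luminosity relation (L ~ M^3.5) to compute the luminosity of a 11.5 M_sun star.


L/L_sun = (M/M_sun)^3.5 = 11.5^3.5 = 5157.5381

5157.5381 L_sun


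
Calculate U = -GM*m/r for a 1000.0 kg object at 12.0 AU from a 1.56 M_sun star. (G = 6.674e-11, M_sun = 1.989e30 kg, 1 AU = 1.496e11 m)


M = 1.56 * 1.989e30 kg = 3.10284e+30 kg; r = 12.0 AU * 1.496e11 m/AU = 1.7952e+12 m. U = -GM*m/r = -(6.674e-11 * 3.10284e+30 * 1000.0) / 1.7952e+12 = -1.154e+11

-1.154e+11 J


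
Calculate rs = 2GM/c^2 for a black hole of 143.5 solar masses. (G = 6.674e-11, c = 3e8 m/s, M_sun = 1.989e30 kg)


M = 143.5 * 1.989e30 kg = 2.854215e+32 kg. rs = 2GM/c^2 = 2 * 6.674e-11 * 2.854215e+32 / (3e8)^2 = 423311.798

423311.798 m


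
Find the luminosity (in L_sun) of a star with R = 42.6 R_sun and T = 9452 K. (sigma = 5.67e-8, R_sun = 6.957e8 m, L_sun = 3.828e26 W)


R = 42.6 * 6.957e8 m = 2.963682e+10 m. L = 4*pi*R^2*sigma*T^4 = 4*pi*(2.963682e+10)^2 * 5.67e-8 * 9452^4 = 4.995178127e+30 W. L/L_sun = 4.995178127e+30 / 3.828e26 = 13049.0547

13049.0547 L_sun


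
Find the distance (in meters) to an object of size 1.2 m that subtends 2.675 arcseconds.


D = size / theta_rad, theta_rad = 2.675 * pi/(180*3600) = 1.297e-05, D = 92530.0065

92530.0065 m


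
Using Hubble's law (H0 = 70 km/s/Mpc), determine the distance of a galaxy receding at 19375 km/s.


d = v / H0 = 19375 / 70 = 276.7857

276.7857 Mpc


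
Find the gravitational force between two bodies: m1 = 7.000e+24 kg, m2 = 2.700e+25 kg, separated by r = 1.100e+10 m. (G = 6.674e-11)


F = G*m1*m2/r^2 = 6.674e-11 * 7.000e+24 * 2.700e+25 / (1.100e+10)^2 = 6.674e-11 * 1.890e+50 / 1.210e+20 = 1.042e+20

1.042e+20 N


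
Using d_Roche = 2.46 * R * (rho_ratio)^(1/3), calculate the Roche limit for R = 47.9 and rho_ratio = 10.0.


d_Roche = 2.46 * 47.9 * 10.0^(1/3) = 253.8657

253.8657


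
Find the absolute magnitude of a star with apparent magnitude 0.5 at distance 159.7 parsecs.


M = m - 5*log10(d) + 5 = 0.5 - 5*log10(159.7) + 5 = -5.5165

-5.5165


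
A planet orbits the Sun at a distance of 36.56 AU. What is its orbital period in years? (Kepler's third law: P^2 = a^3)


P = a^(3/2) = 36.56^1.5 = 221.0595

221.0595 years


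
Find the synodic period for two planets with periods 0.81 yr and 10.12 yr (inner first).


1/P_syn = |1/P1 - 1/P2| = |1/0.81 - 1/10.12| => P_syn = 0.8805

0.8805 years


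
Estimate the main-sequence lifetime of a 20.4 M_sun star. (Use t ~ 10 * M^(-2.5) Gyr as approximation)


t = 10 * M^(-2.5) = 10 * 20.4^(-2.5) = 0.0053

0.0053 Gyr


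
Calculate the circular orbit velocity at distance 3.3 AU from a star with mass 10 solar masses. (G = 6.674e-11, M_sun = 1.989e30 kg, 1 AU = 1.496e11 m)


v = sqrt(GM/r) = sqrt(6.674e-11 * 1.989e+31 / 4.937e+11) = 51854.6522

51854.6522 m/s


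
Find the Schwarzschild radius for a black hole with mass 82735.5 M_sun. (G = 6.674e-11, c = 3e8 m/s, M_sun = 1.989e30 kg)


M = 82735.5 * 1.989e30 kg = 1.645609095e+35 kg. rs = 2GM/c^2 = 2 * 6.674e-11 * 1.645609095e+35 / (3e8)^2 = 2.441e+08

2.441e+08 m


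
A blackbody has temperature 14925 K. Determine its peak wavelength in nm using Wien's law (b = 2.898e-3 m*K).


lam_max = b / T = 2.898e-3 / 14925 = 1.942e-07 m = 194.1709 nm

194.1709 nm


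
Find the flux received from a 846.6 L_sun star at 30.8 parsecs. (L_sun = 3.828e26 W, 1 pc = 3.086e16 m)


F = L / (4*pi*d^2) = 3.241e+29 / (4*pi*(9.505e+17)^2) = 2.855e-08

2.855e-08 W/m^2


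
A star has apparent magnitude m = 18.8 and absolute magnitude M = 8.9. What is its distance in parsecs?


d = 10^((m - M + 5)/5) = 10^((18.8 - 8.9 + 5)/5) = 954.9926

954.9926 pc


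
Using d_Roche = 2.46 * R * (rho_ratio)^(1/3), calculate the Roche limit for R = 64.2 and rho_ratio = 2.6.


d_Roche = 2.46 * 64.2 * 2.6^(1/3) = 217.1674

217.1674


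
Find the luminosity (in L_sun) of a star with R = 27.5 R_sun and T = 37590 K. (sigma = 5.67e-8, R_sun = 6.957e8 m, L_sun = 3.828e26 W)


R = 27.5 * 6.957e8 m = 1.913175e+10 m. L = 4*pi*R^2*sigma*T^4 = 4*pi*(1.913175e+10)^2 * 5.67e-8 * 37590^4 = 5.207048468e+32 W. L/L_sun = 5.207048468e+32 / 3.828e26 = 1.360e+06

1.360e+06 L_sun


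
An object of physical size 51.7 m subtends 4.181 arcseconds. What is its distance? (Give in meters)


D = size / theta_rad, theta_rad = 4.181 * pi/(180*3600) = 2.027e-05, D = 2.551e+06

2.551e+06 m


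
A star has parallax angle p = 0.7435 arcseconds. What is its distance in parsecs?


d = 1/p = 1/0.7435 = 1.345

1.345 pc


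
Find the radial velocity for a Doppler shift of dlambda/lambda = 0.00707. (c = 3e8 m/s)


v = (dlambda/lambda) * c = 0.00707 * 3e8 = 2.121e+06

2.121e+06 m/s


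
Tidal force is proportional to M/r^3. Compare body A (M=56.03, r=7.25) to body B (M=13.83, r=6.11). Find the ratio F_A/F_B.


Ratio = (M1/r1^3) / (M2/r2^3) = (56.03/7.25^3) / (13.83/6.11^3) = 2.425

2.425


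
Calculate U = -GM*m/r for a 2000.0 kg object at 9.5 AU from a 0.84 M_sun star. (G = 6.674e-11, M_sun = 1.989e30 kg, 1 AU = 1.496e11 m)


M = 0.84 * 1.989e30 kg = 1.67076e+30 kg; r = 9.5 AU * 1.496e11 m/AU = 1.4212e+12 m. U = -GM*m/r = -(6.674e-11 * 1.67076e+30 * 2000.0) / 1.4212e+12 = -1.569e+11

-1.569e+11 J


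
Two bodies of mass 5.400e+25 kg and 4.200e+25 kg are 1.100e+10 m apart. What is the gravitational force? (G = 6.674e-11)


F = G*m1*m2/r^2 = 6.674e-11 * 5.400e+25 * 4.200e+25 / (1.100e+10)^2 = 6.674e-11 * 2.268e+51 / 1.210e+20 = 1.251e+21

1.251e+21 N


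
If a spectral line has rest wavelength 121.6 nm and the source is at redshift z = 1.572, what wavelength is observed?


lam_obs = lam_emit * (1 + z) = 121.6 * (1 + 1.572) = 312.7552

312.7552 nm


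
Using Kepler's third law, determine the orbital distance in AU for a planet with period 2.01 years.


a = P^(2/3) = 2.01^(2/3) = 1.5927

1.5927 AU


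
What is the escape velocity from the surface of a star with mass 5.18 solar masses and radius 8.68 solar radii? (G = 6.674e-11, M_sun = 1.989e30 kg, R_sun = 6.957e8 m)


M = 5.18 * 1.989e30 kg = 1.030302e+31 kg; R = 8.68 * 6.957e8 m = 6.038676e+09 m. v_esc = sqrt(2GM/R) = sqrt(2 * 6.674e-11 * 1.030302e+31 / 6.038676e+09) = 477220.9557

477220.9557 m/s


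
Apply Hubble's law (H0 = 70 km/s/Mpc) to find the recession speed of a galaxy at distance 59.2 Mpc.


v = H0 * d = 70 * 59.2 = 4144.0

4144.0 km/s


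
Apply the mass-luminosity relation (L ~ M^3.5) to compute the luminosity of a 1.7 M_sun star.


L/L_sun = (M/M_sun)^3.5 = 1.7^3.5 = 6.4058

6.4058 L_sun


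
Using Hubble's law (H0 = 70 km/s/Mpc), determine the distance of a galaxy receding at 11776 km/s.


d = v / H0 = 11776 / 70 = 168.2286

168.2286 Mpc


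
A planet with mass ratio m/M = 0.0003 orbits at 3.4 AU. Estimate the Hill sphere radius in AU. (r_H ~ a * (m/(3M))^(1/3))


r_H = a * (m/3M)^(1/3) = 3.4 * (0.0003/3)^(1/3) = 0.1578

0.1578 AU


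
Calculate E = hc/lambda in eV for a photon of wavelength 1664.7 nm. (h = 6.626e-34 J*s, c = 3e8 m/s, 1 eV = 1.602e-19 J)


E = hc/lambda = 6.626e-34 * 3e8 / 1.665e-06 = 1.194e-19 J = 0.7454 eV

0.7454 eV


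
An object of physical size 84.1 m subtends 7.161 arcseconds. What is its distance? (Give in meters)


D = size / theta_rad, theta_rad = 7.161 * pi/(180*3600) = 3.472e-05, D = 2.422e+06

2.422e+06 m


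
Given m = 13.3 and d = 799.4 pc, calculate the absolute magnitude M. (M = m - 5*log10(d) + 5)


M = m - 5*log10(d) + 5 = 13.3 - 5*log10(799.4) + 5 = 3.7862

3.7862


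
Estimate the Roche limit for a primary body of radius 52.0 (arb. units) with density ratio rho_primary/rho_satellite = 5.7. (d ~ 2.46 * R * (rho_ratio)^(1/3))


d_Roche = 2.46 * 52.0 * 5.7^(1/3) = 228.5055

228.5055


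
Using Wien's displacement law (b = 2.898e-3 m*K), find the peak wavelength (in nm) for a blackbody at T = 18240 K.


lam_max = b / T = 2.898e-3 / 18240 = 1.589e-07 m = 158.8816 nm

158.8816 nm


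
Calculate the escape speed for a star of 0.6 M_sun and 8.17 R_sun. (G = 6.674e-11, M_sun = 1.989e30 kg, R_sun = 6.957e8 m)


M = 0.6 * 1.989e30 kg = 1.1934e+30 kg; R = 8.17 * 6.957e8 m = 5.683869e+09 m. v_esc = sqrt(2GM/R) = sqrt(2 * 6.674e-11 * 1.1934e+30 / 5.683869e+09) = 167409.1093

167409.1093 m/s


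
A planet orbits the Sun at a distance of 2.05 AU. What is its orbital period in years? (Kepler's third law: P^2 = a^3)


P = a^(3/2) = 2.05^1.5 = 2.9352

2.9352 years


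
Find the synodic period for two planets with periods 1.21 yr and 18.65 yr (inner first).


1/P_syn = |1/P1 - 1/P2| = |1/1.21 - 1/18.65| => P_syn = 1.294

1.294 years


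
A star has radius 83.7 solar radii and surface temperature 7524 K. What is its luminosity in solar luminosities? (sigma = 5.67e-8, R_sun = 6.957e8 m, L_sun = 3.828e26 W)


R = 83.7 * 6.957e8 m = 5.823009e+10 m. L = 4*pi*R^2*sigma*T^4 = 4*pi*(5.823009e+10)^2 * 5.67e-8 * 7524^4 = 7.742531717e+30 W. L/L_sun = 7.742531717e+30 / 3.828e26 = 20226.0494

20226.0494 L_sun


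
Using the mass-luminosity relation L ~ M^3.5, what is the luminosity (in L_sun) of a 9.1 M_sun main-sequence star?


L/L_sun = (M/M_sun)^3.5 = 9.1^3.5 = 2273.2378

2273.2378 L_sun


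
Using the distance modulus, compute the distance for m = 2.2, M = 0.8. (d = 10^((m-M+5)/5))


d = 10^((m - M + 5)/5) = 10^((2.2 - 0.8 + 5)/5) = 19.0546

19.0546 pc


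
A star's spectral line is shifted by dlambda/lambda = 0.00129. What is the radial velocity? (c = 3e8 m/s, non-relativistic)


v = (dlambda/lambda) * c = 0.00129 * 3e8 = 387000.0

387000.0 m/s


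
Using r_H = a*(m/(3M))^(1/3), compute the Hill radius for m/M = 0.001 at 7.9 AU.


r_H = a * (m/3M)^(1/3) = 7.9 * (0.001/3)^(1/3) = 0.5478

0.5478 AU


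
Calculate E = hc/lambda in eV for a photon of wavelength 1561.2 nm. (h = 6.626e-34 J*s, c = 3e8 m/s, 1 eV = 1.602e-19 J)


E = hc/lambda = 6.626e-34 * 3e8 / 1.561e-06 = 1.273e-19 J = 0.7948 eV

0.7948 eV


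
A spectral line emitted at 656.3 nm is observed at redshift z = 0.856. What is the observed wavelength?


lam_obs = lam_emit * (1 + z) = 656.3 * (1 + 0.856) = 1218.0928

1218.0928 nm


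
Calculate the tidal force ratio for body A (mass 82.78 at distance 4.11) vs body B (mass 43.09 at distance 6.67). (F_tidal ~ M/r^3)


Ratio = (M1/r1^3) / (M2/r2^3) = (82.78/4.11^3) / (43.09/6.67^3) = 8.2111

8.2111


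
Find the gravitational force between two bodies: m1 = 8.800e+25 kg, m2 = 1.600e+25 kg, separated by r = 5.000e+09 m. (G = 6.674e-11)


F = G*m1*m2/r^2 = 6.674e-11 * 8.800e+25 * 1.600e+25 / (5.000e+09)^2 = 6.674e-11 * 1.408e+51 / 2.500e+19 = 3.759e+21

3.759e+21 N


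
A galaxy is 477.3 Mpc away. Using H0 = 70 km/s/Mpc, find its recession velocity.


v = H0 * d = 70 * 477.3 = 33411.0

33411.0 km/s


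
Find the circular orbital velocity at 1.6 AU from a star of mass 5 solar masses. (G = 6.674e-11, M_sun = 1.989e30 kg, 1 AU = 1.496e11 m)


v = sqrt(GM/r) = sqrt(6.674e-11 * 9.945e+30 / 2.394e+11) = 52658.6483

52658.6483 m/s


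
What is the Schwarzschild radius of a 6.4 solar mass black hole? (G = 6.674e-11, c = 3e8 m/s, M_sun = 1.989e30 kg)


M = 6.4 * 1.989e30 kg = 1.27296e+31 kg. rs = 2GM/c^2 = 2 * 6.674e-11 * 1.27296e+31 / (3e8)^2 = 18879.4112

18879.4112 m


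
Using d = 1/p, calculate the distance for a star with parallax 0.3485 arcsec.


d = 1/p = 1/0.3485 = 2.8694

2.8694 pc


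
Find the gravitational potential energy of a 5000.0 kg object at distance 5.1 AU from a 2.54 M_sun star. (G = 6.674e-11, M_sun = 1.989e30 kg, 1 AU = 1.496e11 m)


M = 2.54 * 1.989e30 kg = 5.05206e+30 kg; r = 5.1 AU * 1.496e11 m/AU = 7.6296e+11 m. U = -GM*m/r = -(6.674e-11 * 5.05206e+30 * 5000.0) / 7.6296e+11 = -2.210e+12

-2.210e+12 J


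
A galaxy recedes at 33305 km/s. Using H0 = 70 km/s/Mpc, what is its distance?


d = v / H0 = 33305 / 70 = 475.7857

475.7857 Mpc


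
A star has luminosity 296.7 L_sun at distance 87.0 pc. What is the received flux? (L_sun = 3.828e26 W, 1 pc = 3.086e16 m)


F = L / (4*pi*d^2) = 1.136e+29 / (4*pi*(2.685e+18)^2) = 1.254e-09

1.254e-09 W/m^2


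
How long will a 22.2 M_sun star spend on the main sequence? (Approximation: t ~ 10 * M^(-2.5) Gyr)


t = 10 * M^(-2.5) = 10 * 22.2^(-2.5) = 0.0043

0.0043 Gyr


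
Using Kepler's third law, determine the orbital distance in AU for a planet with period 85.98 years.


a = P^(2/3) = 85.98^(2/3) = 19.4804

19.4804 AU


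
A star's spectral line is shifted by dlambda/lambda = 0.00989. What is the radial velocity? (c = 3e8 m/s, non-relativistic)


v = (dlambda/lambda) * c = 0.00989 * 3e8 = 2.967e+06

2.967e+06 m/s


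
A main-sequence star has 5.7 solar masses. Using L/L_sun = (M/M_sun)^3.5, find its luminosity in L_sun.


L/L_sun = (M/M_sun)^3.5 = 5.7^3.5 = 442.1422

442.1422 L_sun


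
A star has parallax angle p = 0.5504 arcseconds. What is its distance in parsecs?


d = 1/p = 1/0.5504 = 1.8169

1.8169 pc


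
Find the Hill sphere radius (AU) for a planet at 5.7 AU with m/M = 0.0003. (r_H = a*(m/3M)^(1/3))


r_H = a * (m/3M)^(1/3) = 5.7 * (0.0003/3)^(1/3) = 0.2646

0.2646 AU


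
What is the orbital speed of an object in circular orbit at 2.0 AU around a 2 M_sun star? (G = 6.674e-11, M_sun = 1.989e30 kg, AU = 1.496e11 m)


v = sqrt(GM/r) = sqrt(6.674e-11 * 3.978e+30 / 2.992e+11) = 29788.2298

29788.2298 m/s


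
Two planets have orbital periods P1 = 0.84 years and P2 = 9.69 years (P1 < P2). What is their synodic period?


1/P_syn = |1/P1 - 1/P2| = |1/0.84 - 1/9.69| => P_syn = 0.9197

0.9197 years


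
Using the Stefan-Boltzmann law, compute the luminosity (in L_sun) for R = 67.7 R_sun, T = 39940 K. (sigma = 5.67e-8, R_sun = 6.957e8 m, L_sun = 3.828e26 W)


R = 67.7 * 6.957e8 m = 4.709889e+10 m. L = 4*pi*R^2*sigma*T^4 = 4*pi*(4.709889e+10)^2 * 5.67e-8 * 39940^4 = 4.022041146e+33 W. L/L_sun = 4.022041146e+33 / 3.828e26 = 1.051e+07

1.051e+07 L_sun


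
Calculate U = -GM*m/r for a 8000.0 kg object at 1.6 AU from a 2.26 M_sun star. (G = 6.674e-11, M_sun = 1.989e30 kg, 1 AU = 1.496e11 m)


M = 2.26 * 1.989e30 kg = 4.49514e+30 kg; r = 1.6 AU * 1.496e11 m/AU = 2.3936e+11 m. U = -GM*m/r = -(6.674e-11 * 4.49514e+30 * 8000.0) / 2.3936e+11 = -1.003e+13

-1.003e+13 J


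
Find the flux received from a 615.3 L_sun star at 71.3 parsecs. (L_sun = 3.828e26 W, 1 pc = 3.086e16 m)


F = L / (4*pi*d^2) = 2.355e+29 / (4*pi*(2.200e+18)^2) = 3.871e-09

3.871e-09 W/m^2


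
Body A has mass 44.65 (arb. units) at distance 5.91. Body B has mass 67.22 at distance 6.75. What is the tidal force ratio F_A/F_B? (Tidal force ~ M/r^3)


Ratio = (M1/r1^3) / (M2/r2^3) = (44.65/5.91^3) / (67.22/6.75^3) = 0.9896

0.9896


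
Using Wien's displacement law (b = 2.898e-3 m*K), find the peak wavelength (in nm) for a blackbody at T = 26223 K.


lam_max = b / T = 2.898e-3 / 26223 = 1.105e-07 m = 110.5137 nm

110.5137 nm


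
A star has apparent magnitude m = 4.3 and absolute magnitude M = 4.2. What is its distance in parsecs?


d = 10^((m - M + 5)/5) = 10^((4.3 - 4.2 + 5)/5) = 10.4713

10.4713 pc


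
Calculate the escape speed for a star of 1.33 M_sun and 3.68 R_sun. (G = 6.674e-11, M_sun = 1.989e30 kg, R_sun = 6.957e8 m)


M = 1.33 * 1.989e30 kg = 2.64537e+30 kg; R = 3.68 * 6.957e8 m = 2.560176e+09 m. v_esc = sqrt(2GM/R) = sqrt(2 * 6.674e-11 * 2.64537e+30 / 2.560176e+09) = 371378.1941

371378.1941 m/s


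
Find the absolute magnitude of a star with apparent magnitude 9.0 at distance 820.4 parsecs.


M = m - 5*log10(d) + 5 = 9.0 - 5*log10(820.4) + 5 = -0.5701

-0.5701


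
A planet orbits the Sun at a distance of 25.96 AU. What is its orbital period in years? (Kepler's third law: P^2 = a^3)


P = a^(3/2) = 25.96^1.5 = 132.2687

132.2687 years


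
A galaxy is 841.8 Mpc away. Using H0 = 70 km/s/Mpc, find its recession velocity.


v = H0 * d = 70 * 841.8 = 58926.0

58926.0 km/s


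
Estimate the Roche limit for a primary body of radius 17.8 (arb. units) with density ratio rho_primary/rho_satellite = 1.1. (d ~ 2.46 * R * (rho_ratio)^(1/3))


d_Roche = 2.46 * 17.8 * 1.1^(1/3) = 45.2015

45.2015


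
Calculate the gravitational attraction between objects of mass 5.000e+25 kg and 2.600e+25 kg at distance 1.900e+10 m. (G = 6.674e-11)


F = G*m1*m2/r^2 = 6.674e-11 * 5.000e+25 * 2.600e+25 / (1.900e+10)^2 = 6.674e-11 * 1.300e+51 / 3.610e+20 = 2.403e+20

2.403e+20 N


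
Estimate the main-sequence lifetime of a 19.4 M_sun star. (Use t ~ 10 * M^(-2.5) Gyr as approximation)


t = 10 * M^(-2.5) = 10 * 19.4^(-2.5) = 0.006

0.006 Gyr


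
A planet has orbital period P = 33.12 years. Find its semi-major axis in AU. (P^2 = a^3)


a = P^(2/3) = 33.12^(2/3) = 10.3132

10.3132 AU


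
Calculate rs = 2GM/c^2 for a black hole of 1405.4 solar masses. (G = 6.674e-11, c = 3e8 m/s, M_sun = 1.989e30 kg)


M = 1405.4 * 1.989e30 kg = 2.7953406e+33 kg. rs = 2GM/c^2 = 2 * 6.674e-11 * 2.7953406e+33 / (3e8)^2 = 4.146e+06

4.146e+06 m


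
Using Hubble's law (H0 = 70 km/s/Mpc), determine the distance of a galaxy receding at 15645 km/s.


d = v / H0 = 15645 / 70 = 223.5

223.5 Mpc


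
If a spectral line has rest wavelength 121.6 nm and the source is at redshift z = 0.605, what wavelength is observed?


lam_obs = lam_emit * (1 + z) = 121.6 * (1 + 0.605) = 195.168

195.168 nm


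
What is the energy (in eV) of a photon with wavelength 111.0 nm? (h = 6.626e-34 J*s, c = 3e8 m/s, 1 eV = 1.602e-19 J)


E = hc/lambda = 6.626e-34 * 3e8 / 1.110e-07 = 1.791e-18 J = 11.1786 eV

11.1786 eV


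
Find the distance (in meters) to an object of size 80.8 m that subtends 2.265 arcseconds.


D = size / theta_rad, theta_rad = 2.265 * pi/(180*3600) = 1.098e-05, D = 7.358e+06

7.358e+06 m


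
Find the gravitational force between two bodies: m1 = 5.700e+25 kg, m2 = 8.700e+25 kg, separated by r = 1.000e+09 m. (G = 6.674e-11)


F = G*m1*m2/r^2 = 6.674e-11 * 5.700e+25 * 8.700e+25 / (1.000e+09)^2 = 6.674e-11 * 4.959e+51 / 1.000e+18 = 3.310e+23

3.310e+23 N


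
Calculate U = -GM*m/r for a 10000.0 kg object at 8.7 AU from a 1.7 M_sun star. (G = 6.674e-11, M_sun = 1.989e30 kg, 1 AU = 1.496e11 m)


M = 1.7 * 1.989e30 kg = 3.3813e+30 kg; r = 8.7 AU * 1.496e11 m/AU = 1.30152e+12 m. U = -GM*m/r = -(6.674e-11 * 3.3813e+30 * 10000.0) / 1.30152e+12 = -1.734e+12

-1.734e+12 J


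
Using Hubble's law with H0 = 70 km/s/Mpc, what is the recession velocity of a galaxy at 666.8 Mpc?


v = H0 * d = 70 * 666.8 = 46676.0

46676.0 km/s


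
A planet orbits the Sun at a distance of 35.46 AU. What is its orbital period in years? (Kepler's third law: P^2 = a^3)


P = a^(3/2) = 35.46^1.5 = 211.1583

211.1583 years


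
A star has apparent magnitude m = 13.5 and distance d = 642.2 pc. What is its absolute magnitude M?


M = m - 5*log10(d) + 5 = 13.5 - 5*log10(642.2) + 5 = 4.4616

4.4616


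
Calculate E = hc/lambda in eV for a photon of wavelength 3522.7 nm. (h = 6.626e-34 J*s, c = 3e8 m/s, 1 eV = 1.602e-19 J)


E = hc/lambda = 6.626e-34 * 3e8 / 3.523e-06 = 5.643e-20 J = 0.3522 eV

0.3522 eV


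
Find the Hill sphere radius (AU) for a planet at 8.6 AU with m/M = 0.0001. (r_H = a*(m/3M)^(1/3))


r_H = a * (m/3M)^(1/3) = 8.6 * (0.0001/3)^(1/3) = 0.2768

0.2768 AU


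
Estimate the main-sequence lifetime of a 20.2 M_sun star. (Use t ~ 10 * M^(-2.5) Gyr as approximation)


t = 10 * M^(-2.5) = 10 * 20.2^(-2.5) = 0.0055

0.0055 Gyr


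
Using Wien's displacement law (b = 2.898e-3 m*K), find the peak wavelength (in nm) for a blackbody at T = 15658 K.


lam_max = b / T = 2.898e-3 / 15658 = 1.851e-07 m = 185.0811 nm

185.0811 nm


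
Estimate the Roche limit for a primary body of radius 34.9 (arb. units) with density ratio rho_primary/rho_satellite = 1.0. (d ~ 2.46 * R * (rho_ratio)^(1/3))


d_Roche = 2.46 * 34.9 * 1.0^(1/3) = 85.854

85.854


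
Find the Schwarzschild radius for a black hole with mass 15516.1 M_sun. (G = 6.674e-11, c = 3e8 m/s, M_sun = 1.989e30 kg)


M = 15516.1 * 1.989e30 kg = 3.08615229e+34 kg. rs = 2GM/c^2 = 2 * 6.674e-11 * 3.08615229e+34 / (3e8)^2 = 4.577e+07

4.577e+07 m


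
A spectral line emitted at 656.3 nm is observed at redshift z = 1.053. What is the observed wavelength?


lam_obs = lam_emit * (1 + z) = 656.3 * (1 + 1.053) = 1347.3839

1347.3839 nm


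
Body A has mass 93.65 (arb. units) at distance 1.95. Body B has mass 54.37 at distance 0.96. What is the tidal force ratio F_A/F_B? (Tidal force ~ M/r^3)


Ratio = (M1/r1^3) / (M2/r2^3) = (93.65/1.95^3) / (54.37/0.96^3) = 0.2055

0.2055


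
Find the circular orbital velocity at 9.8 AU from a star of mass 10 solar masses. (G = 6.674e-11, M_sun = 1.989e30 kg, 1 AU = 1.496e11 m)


v = sqrt(GM/r) = sqrt(6.674e-11 * 1.989e+31 / 1.466e+12) = 30090.6562

30090.6562 m/s


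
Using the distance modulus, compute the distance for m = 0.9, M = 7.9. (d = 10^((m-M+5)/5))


d = 10^((m - M + 5)/5) = 10^((0.9 - 7.9 + 5)/5) = 0.3981

0.3981 pc


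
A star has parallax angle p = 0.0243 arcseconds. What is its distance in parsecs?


d = 1/p = 1/0.0243 = 41.1523

41.1523 pc


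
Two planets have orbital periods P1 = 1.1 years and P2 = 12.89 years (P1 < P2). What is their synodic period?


1/P_syn = |1/P1 - 1/P2| = |1/1.1 - 1/12.89| => P_syn = 1.2026

1.2026 years


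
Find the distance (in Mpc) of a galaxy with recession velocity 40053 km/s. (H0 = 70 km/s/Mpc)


d = v / H0 = 40053 / 70 = 572.1857

572.1857 Mpc


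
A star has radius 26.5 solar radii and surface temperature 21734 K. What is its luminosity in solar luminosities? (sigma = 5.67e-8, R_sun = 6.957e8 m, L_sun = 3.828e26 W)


R = 26.5 * 6.957e8 m = 1.843605e+10 m. L = 4*pi*R^2*sigma*T^4 = 4*pi*(1.843605e+10)^2 * 5.67e-8 * 21734^4 = 5.403651454e+31 W. L/L_sun = 5.403651454e+31 / 3.828e26 = 141161.2188

141161.2188 L_sun


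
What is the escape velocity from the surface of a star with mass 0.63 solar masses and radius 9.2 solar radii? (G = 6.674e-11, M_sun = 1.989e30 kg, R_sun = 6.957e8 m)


M = 0.63 * 1.989e30 kg = 1.25307e+30 kg; R = 9.2 * 6.957e8 m = 6.40044e+09 m. v_esc = sqrt(2GM/R) = sqrt(2 * 6.674e-11 * 1.25307e+30 / 6.40044e+09) = 161655.6358

161655.6358 m/s


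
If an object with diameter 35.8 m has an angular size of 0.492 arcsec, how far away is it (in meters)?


D = size / theta_rad, theta_rad = 0.492 * pi/(180*3600) = 2.385e-06, D = 1.501e+07

1.501e+07 m


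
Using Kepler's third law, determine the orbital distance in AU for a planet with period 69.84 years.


a = P^(2/3) = 69.84^(2/3) = 16.9591

16.9591 AU


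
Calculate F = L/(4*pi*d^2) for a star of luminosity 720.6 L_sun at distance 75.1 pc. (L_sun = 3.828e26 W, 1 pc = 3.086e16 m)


F = L / (4*pi*d^2) = 2.758e+29 / (4*pi*(2.318e+18)^2) = 4.087e-09

4.087e-09 W/m^2


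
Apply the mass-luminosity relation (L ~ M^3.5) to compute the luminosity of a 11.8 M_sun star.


L/L_sun = (M/M_sun)^3.5 = 11.8^3.5 = 5644.0003

5644.0003 L_sun


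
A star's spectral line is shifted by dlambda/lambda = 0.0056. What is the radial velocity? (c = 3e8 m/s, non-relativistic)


v = (dlambda/lambda) * c = 0.0056 * 3e8 = 1.680e+06

1.680e+06 m/s


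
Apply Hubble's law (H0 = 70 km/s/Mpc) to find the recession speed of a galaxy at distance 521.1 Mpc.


v = H0 * d = 70 * 521.1 = 36477.0

36477.0 km/s


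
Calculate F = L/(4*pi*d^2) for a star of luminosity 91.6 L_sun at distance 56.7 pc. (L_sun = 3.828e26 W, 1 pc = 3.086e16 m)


F = L / (4*pi*d^2) = 3.506e+28 / (4*pi*(1.750e+18)^2) = 9.114e-10

9.114e-10 W/m^2


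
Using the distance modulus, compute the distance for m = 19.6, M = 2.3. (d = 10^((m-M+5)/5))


d = 10^((m - M + 5)/5) = 10^((19.6 - 2.3 + 5)/5) = 28840.315

28840.315 pc


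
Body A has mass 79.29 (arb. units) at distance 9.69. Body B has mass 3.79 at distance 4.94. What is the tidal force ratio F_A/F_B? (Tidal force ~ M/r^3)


Ratio = (M1/r1^3) / (M2/r2^3) = (79.29/9.69^3) / (3.79/4.94^3) = 2.772

2.772


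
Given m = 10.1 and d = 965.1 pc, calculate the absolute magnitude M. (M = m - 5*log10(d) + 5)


M = m - 5*log10(d) + 5 = 10.1 - 5*log10(965.1) + 5 = 0.1771

0.1771


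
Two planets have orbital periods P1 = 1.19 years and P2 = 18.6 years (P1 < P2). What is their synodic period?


1/P_syn = |1/P1 - 1/P2| = |1/1.19 - 1/18.6| => P_syn = 1.2713

1.2713 years


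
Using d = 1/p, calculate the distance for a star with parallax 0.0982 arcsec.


d = 1/p = 1/0.0982 = 10.1833

10.1833 pc


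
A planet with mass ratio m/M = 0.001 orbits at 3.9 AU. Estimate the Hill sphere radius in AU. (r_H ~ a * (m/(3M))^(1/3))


r_H = a * (m/3M)^(1/3) = 3.9 * (0.001/3)^(1/3) = 0.2704

0.2704 AU


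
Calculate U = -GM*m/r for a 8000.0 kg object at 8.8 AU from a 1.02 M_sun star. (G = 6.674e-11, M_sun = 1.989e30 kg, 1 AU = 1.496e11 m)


M = 1.02 * 1.989e30 kg = 2.02878e+30 kg; r = 8.8 AU * 1.496e11 m/AU = 1.31648e+12 m. U = -GM*m/r = -(6.674e-11 * 2.02878e+30 * 8000.0) / 1.31648e+12 = -8.228e+11

-8.228e+11 J


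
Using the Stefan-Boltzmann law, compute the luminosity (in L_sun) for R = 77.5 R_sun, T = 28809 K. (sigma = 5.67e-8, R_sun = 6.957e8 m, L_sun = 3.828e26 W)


R = 77.5 * 6.957e8 m = 5.391675e+10 m. L = 4*pi*R^2*sigma*T^4 = 4*pi*(5.391675e+10)^2 * 5.67e-8 * 28809^4 = 1.426767043e+33 W. L/L_sun = 1.426767043e+33 / 3.828e26 = 3.727e+06

3.727e+06 L_sun


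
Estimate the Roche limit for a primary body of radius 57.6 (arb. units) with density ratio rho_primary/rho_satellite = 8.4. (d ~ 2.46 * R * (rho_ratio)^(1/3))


d_Roche = 2.46 * 57.6 * 8.4^(1/3) = 288.0386

288.0386


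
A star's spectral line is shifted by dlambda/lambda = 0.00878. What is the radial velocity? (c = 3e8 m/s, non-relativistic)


v = (dlambda/lambda) * c = 0.00878 * 3e8 = 2.634e+06

2.634e+06 m/s


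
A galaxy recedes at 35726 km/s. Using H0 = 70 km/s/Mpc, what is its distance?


d = v / H0 = 35726 / 70 = 510.3714

510.3714 Mpc


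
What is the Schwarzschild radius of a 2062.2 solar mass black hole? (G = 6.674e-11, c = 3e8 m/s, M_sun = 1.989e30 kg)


M = 2062.2 * 1.989e30 kg = 4.1017158e+33 kg. rs = 2GM/c^2 = 2 * 6.674e-11 * 4.1017158e+33 / (3e8)^2 = 6.083e+06

6.083e+06 m


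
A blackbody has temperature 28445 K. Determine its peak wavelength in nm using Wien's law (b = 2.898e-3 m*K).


lam_max = b / T = 2.898e-3 / 28445 = 1.019e-07 m = 101.8808 nm

101.8808 nm


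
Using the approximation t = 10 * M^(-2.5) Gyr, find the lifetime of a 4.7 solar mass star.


t = 10 * M^(-2.5) = 10 * 4.7^(-2.5) = 0.2088

0.2088 Gyr


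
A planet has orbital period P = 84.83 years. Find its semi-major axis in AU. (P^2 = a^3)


a = P^(2/3) = 84.83^(2/3) = 19.3063

19.3063 AU


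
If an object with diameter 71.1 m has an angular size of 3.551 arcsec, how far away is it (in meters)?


D = size / theta_rad, theta_rad = 3.551 * pi/(180*3600) = 1.722e-05, D = 4.130e+06

4.130e+06 m


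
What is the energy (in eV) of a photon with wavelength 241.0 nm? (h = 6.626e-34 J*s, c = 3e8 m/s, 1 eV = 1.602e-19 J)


E = hc/lambda = 6.626e-34 * 3e8 / 2.410e-07 = 8.248e-19 J = 5.1486 eV

5.1486 eV


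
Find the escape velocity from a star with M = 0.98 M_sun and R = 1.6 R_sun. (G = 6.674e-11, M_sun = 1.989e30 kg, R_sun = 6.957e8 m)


M = 0.98 * 1.989e30 kg = 1.94922e+30 kg; R = 1.6 * 6.957e8 m = 1.11312e+09 m. v_esc = sqrt(2GM/R) = sqrt(2 * 6.674e-11 * 1.94922e+30 / 1.11312e+09) = 483467.7788

483467.7788 m/s


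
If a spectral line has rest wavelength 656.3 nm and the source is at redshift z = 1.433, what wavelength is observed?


lam_obs = lam_emit * (1 + z) = 656.3 * (1 + 1.433) = 1596.7779

1596.7779 nm


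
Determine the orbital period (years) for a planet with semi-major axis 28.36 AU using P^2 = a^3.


P = a^(3/2) = 28.36^1.5 = 151.0286

151.0286 years


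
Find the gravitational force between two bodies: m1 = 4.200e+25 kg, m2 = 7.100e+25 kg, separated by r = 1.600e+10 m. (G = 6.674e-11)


F = G*m1*m2/r^2 = 6.674e-11 * 4.200e+25 * 7.100e+25 / (1.600e+10)^2 = 6.674e-11 * 2.982e+51 / 2.560e+20 = 7.774e+20

7.774e+20 N


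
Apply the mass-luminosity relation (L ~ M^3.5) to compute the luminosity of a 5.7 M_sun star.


L/L_sun = (M/M_sun)^3.5 = 5.7^3.5 = 442.1422

442.1422 L_sun


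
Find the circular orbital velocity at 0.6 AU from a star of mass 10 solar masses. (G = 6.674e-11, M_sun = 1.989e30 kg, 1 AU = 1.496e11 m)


v = sqrt(GM/r) = sqrt(6.674e-11 * 1.989e+31 / 8.976e+10) = 121609.939

121609.939 m/s


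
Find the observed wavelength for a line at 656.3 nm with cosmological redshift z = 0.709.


lam_obs = lam_emit * (1 + z) = 656.3 * (1 + 0.709) = 1121.6167

1121.6167 nm


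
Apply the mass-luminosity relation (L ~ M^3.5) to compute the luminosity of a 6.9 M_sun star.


L/L_sun = (M/M_sun)^3.5 = 6.9^3.5 = 862.9225

862.9225 L_sun


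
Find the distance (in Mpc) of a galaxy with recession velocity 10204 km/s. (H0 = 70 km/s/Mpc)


d = v / H0 = 10204 / 70 = 145.7714

145.7714 Mpc


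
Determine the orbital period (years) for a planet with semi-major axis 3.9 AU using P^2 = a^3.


P = a^(3/2) = 3.9^1.5 = 7.7019

7.7019 years


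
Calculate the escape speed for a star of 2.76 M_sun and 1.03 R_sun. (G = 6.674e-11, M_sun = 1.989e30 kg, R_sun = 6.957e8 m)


M = 2.76 * 1.989e30 kg = 5.48964e+30 kg; R = 1.03 * 6.957e8 m = 7.16571e+08 m. v_esc = sqrt(2GM/R) = sqrt(2 * 6.674e-11 * 5.48964e+30 / 7.16571e+08) = 1.011e+06

1.011e+06 m/s


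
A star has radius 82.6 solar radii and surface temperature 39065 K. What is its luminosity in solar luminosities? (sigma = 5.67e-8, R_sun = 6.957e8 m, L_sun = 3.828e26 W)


R = 82.6 * 6.957e8 m = 5.746482e+10 m. L = 4*pi*R^2*sigma*T^4 = 4*pi*(5.746482e+10)^2 * 5.67e-8 * 39065^4 = 5.479593462e+33 W. L/L_sun = 5.479593462e+33 / 3.828e26 = 1.431e+07

1.431e+07 L_sun


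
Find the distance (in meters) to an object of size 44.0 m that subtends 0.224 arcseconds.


D = size / theta_rad, theta_rad = 0.224 * pi/(180*3600) = 1.086e-06, D = 4.052e+07

4.052e+07 m


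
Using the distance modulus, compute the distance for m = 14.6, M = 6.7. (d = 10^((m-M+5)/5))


d = 10^((m - M + 5)/5) = 10^((14.6 - 6.7 + 5)/5) = 380.1894

380.1894 pc


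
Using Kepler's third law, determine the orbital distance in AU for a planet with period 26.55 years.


a = P^(2/3) = 26.55^(2/3) = 8.8997

8.8997 AU


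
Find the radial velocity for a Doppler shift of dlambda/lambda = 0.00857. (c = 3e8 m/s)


v = (dlambda/lambda) * c = 0.00857 * 3e8 = 2.571e+06

2.571e+06 m/s


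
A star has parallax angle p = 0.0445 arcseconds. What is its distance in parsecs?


d = 1/p = 1/0.0445 = 22.4719

22.4719 pc


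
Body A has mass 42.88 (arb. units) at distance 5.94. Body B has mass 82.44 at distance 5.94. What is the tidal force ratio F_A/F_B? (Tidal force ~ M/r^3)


Ratio = (M1/r1^3) / (M2/r2^3) = (42.88/5.94^3) / (82.44/5.94^3) = 0.5201

0.5201


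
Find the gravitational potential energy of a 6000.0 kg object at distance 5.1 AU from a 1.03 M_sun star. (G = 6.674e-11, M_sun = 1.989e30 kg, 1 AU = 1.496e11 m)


M = 1.03 * 1.989e30 kg = 2.04867e+30 kg; r = 5.1 AU * 1.496e11 m/AU = 7.6296e+11 m. U = -GM*m/r = -(6.674e-11 * 2.04867e+30 * 6000.0) / 7.6296e+11 = -1.075e+12

-1.075e+12 J


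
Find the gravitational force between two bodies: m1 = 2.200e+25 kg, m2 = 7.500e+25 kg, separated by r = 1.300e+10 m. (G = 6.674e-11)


F = G*m1*m2/r^2 = 6.674e-11 * 2.200e+25 * 7.500e+25 / (1.300e+10)^2 = 6.674e-11 * 1.650e+51 / 1.690e+20 = 6.516e+20

6.516e+20 N


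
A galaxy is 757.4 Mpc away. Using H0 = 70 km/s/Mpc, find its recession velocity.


v = H0 * d = 70 * 757.4 = 53018.0

53018.0 km/s


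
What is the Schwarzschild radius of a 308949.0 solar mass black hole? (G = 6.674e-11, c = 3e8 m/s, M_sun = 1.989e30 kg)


M = 308949.0 * 1.989e30 kg = 6.14499561e+35 kg. rs = 2GM/c^2 = 2 * 6.674e-11 * 6.14499561e+35 / (3e8)^2 = 9.114e+08

9.114e+08 m


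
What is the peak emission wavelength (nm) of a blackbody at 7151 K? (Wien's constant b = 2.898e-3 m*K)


lam_max = b / T = 2.898e-3 / 7151 = 4.053e-07 m = 405.258 nm

405.258 nm


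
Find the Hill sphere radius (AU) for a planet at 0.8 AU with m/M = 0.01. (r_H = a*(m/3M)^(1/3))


r_H = a * (m/3M)^(1/3) = 0.8 * (0.01/3)^(1/3) = 0.1195

0.1195 AU


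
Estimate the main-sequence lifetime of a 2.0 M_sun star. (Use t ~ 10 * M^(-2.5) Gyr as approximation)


t = 10 * M^(-2.5) = 10 * 2.0^(-2.5) = 1.7678

1.7678 Gyr


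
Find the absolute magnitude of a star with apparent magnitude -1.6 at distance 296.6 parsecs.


M = m - 5*log10(d) + 5 = -1.6 - 5*log10(296.6) + 5 = -8.9609

-8.9609


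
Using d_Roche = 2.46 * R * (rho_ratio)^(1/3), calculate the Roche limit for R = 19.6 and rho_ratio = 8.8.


d_Roche = 2.46 * 19.6 * 8.8^(1/3) = 99.5448

99.5448


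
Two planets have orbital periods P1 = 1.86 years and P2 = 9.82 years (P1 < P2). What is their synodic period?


1/P_syn = |1/P1 - 1/P2| = |1/1.86 - 1/9.82| => P_syn = 2.2946

2.2946 years


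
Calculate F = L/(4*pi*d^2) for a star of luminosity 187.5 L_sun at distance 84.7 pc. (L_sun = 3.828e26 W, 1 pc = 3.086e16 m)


F = L / (4*pi*d^2) = 7.178e+28 / (4*pi*(2.614e+18)^2) = 8.360e-10

8.360e-10 W/m^2


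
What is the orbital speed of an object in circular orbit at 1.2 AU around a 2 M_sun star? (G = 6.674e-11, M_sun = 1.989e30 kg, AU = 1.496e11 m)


v = sqrt(GM/r) = sqrt(6.674e-11 * 3.978e+30 / 1.795e+11) = 38456.4393

38456.4393 m/s


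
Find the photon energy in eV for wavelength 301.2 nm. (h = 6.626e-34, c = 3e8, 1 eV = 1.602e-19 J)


E = hc/lambda = 6.626e-34 * 3e8 / 3.012e-07 = 6.600e-19 J = 4.1196 eV

4.1196 eV


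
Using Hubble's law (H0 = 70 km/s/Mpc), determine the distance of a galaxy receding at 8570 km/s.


d = v / H0 = 8570 / 70 = 122.4286

122.4286 Mpc


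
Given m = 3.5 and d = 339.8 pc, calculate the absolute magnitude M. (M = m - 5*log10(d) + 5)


M = m - 5*log10(d) + 5 = 3.5 - 5*log10(339.8) + 5 = -4.1561

-4.1561


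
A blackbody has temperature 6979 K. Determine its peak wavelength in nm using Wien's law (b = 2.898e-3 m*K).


lam_max = b / T = 2.898e-3 / 6979 = 4.152e-07 m = 415.2457 nm

415.2457 nm


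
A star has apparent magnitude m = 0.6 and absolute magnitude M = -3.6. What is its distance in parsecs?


d = 10^((m - M + 5)/5) = 10^((0.6 - -3.6 + 5)/5) = 69.1831

69.1831 pc


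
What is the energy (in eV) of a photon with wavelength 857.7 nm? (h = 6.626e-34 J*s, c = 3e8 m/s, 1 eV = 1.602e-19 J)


E = hc/lambda = 6.626e-34 * 3e8 / 8.577e-07 = 2.318e-19 J = 1.4467 eV

1.4467 eV


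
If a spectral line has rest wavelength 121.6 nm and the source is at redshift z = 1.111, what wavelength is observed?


lam_obs = lam_emit * (1 + z) = 121.6 * (1 + 1.111) = 256.6976

256.6976 nm


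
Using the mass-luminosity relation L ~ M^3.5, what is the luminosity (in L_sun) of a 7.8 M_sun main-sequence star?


L/L_sun = (M/M_sun)^3.5 = 7.8^3.5 = 1325.3516

1325.3516 L_sun


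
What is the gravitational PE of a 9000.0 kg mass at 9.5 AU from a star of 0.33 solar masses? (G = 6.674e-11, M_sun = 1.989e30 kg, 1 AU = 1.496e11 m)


M = 0.33 * 1.989e30 kg = 6.5637e+29 kg; r = 9.5 AU * 1.496e11 m/AU = 1.4212e+12 m. U = -GM*m/r = -(6.674e-11 * 6.5637e+29 * 9000.0) / 1.4212e+12 = -2.774e+11

-2.774e+11 J


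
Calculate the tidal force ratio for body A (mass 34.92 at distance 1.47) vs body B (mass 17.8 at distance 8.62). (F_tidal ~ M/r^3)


Ratio = (M1/r1^3) / (M2/r2^3) = (34.92/1.47^3) / (17.8/8.62^3) = 395.5706

395.5706


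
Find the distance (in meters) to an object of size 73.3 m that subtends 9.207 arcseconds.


D = size / theta_rad, theta_rad = 9.207 * pi/(180*3600) = 4.464e-05, D = 1.642e+06

1.642e+06 m


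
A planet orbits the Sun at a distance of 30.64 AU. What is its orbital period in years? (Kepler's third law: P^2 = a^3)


P = a^(3/2) = 30.64^1.5 = 169.6028

169.6028 years


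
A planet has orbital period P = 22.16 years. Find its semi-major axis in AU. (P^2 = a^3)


a = P^(2/3) = 22.16^(2/3) = 7.8894

7.8894 AU


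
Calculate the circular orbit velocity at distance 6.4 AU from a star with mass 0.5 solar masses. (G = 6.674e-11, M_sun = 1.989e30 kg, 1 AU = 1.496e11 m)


v = sqrt(GM/r) = sqrt(6.674e-11 * 9.945e+29 / 9.574e+11) = 8326.0634

8326.0634 m/s


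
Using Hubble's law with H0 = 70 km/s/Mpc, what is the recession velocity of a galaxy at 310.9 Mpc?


v = H0 * d = 70 * 310.9 = 21763.0

21763.0 km/s


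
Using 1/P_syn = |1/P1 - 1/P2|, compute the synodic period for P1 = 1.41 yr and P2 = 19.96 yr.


1/P_syn = |1/P1 - 1/P2| = |1/1.41 - 1/19.96| => P_syn = 1.5172

1.5172 years


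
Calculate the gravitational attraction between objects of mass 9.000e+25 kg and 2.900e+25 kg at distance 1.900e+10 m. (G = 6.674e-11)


F = G*m1*m2/r^2 = 6.674e-11 * 9.000e+25 * 2.900e+25 / (1.900e+10)^2 = 6.674e-11 * 2.610e+51 / 3.610e+20 = 4.825e+20

4.825e+20 N


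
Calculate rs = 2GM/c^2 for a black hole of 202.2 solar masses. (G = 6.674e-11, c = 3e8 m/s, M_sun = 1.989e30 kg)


M = 202.2 * 1.989e30 kg = 4.021758e+32 kg. rs = 2GM/c^2 = 2 * 6.674e-11 * 4.021758e+32 / (3e8)^2 = 596471.3976

596471.3976 m


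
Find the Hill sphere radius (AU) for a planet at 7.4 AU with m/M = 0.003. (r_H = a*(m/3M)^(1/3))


r_H = a * (m/3M)^(1/3) = 7.4 * (0.003/3)^(1/3) = 0.74

0.74 AU


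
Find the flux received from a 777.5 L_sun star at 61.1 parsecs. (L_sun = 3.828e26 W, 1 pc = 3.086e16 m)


F = L / (4*pi*d^2) = 2.976e+29 / (4*pi*(1.886e+18)^2) = 6.662e-09

6.662e-09 W/m^2


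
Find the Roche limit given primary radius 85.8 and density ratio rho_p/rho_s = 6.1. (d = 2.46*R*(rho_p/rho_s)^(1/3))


d_Roche = 2.46 * 85.8 * 6.1^(1/3) = 385.655

385.655


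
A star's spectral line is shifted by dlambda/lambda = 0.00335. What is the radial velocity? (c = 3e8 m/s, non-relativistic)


v = (dlambda/lambda) * c = 0.00335 * 3e8 = 1.005e+06

1.005e+06 m/s


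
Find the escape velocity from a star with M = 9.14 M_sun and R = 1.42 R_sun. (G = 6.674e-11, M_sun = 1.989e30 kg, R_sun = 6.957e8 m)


M = 9.14 * 1.989e30 kg = 1.817946e+31 kg; R = 1.42 * 6.957e8 m = 9.87894e+08 m. v_esc = sqrt(2GM/R) = sqrt(2 * 6.674e-11 * 1.817946e+31 / 9.87894e+08) = 1.567e+06

1.567e+06 m/s


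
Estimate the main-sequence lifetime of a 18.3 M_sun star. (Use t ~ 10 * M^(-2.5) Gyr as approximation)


t = 10 * M^(-2.5) = 10 * 18.3^(-2.5) = 0.007

0.007 Gyr


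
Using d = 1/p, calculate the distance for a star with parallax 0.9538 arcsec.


d = 1/p = 1/0.9538 = 1.0484

1.0484 pc


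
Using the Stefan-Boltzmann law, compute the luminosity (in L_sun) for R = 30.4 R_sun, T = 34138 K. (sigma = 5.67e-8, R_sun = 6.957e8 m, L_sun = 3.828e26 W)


R = 30.4 * 6.957e8 m = 2.114928e+10 m. L = 4*pi*R^2*sigma*T^4 = 4*pi*(2.114928e+10)^2 * 5.67e-8 * 34138^4 = 4.328489747e+32 W. L/L_sun = 4.328489747e+32 / 3.828e26 = 1.131e+06

1.131e+06 L_sun
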